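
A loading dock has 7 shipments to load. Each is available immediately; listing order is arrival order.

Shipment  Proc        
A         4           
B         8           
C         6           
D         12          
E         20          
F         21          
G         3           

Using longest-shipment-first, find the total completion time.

388

LPT (decreasing processing time): F E D B C A G.
F: 0→21
E: 21→41
D: 41→53
B: 53→61
C: 61→67
A: 67→71
G: 71→74
Sum = 21+41+53+61+67+71+74 = 388.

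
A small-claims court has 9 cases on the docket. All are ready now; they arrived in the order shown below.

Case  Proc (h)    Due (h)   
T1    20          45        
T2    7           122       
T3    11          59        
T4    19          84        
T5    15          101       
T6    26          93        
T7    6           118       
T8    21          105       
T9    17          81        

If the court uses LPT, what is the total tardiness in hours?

171

LPT (decreasing processing time): T6 T8 T1 T4 T9 T5 T3 T2 T7.
T6: 0→26, due 93, tardiness 0
T8: 26→47, due 105, tardiness 0
T1: 47→67, due 45, tardiness 22
T4: 67→86, due 84, tardiness 2
T9: 86→103, due 81, tardiness 22
T5: 103→118, due 101, tardiness 17
T3: 118→129, due 59, tardiness 70
T2: 129→136, due 122, tardiness 14
T7: 136→142, due 118, tardiness 24
Sum = 0+0+22+2+22+17+70+14+24 = 171.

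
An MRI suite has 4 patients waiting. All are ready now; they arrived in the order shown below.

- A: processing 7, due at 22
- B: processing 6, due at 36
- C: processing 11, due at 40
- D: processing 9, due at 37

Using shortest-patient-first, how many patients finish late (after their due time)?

SPT (increasing processing time): B A D C.
B: 0→6, due 36, tardiness 0
A: 6→13, due 22, tardiness 0
D: 13→22, due 37, tardiness 0
C: 22→33, due 40, tardiness 0
Late patients: 0.

0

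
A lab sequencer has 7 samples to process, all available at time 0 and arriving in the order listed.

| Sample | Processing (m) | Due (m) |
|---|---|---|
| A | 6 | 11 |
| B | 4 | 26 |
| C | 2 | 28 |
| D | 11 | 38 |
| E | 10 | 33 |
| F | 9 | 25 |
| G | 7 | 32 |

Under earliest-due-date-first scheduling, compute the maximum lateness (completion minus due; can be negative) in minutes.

11

EDD (increasing due date): A F B C G E D.
A: 0→6, due 11, lateness -5
F: 6→15, due 25, lateness -10
B: 15→19, due 26, lateness -7
C: 19→21, due 28, lateness -7
G: 21→28, due 32, lateness -4
E: 28→38, due 33, lateness 5
D: 38→49, due 38, lateness 11
Maximum = 11.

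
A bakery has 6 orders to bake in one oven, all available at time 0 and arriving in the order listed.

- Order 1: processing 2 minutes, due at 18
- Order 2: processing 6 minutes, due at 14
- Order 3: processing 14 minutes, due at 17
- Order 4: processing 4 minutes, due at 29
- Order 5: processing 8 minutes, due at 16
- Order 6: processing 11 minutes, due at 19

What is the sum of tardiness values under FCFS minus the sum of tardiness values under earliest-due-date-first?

-12

FIFO (arrival order): Order 1 Order 2 Order 3 Order 4 Order 5 Order 6.
Order 1: 0→2, due 18, tardiness 0
Order 2: 2→8, due 14, tardiness 0
Order 3: 8→22, due 17, tardiness 5
Order 4: 22→26, due 29, tardiness 0
Order 5: 26→34, due 16, tardiness 18
Order 6: 34→45, due 19, tardiness 26
Sum = 0+0+5+0+18+26 = 49.
EDD (increasing due date): Order 2 Order 5 Order 3 Order 1 Order 6 Order 4.
Order 2: 0→6, due 14, tardiness 0
Order 5: 6→14, due 16, tardiness 0
Order 3: 14→28, due 17, tardiness 11
Order 1: 28→30, due 18, tardiness 12
Order 6: 30→41, due 19, tardiness 22
Order 4: 41→45, due 29, tardiness 16
Sum = 0+0+11+12+22+16 = 61.
Difference = 49 − 61 = -12.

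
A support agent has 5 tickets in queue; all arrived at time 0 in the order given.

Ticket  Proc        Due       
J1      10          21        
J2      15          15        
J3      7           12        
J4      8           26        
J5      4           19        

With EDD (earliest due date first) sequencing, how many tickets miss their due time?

4

EDD (increasing due date): J3 J2 J5 J1 J4.
J3: 0→7, due 12, tardiness 0
J2: 7→22, due 15, tardiness 7
J5: 22→26, due 19, tardiness 7
J1: 26→36, due 21, tardiness 15
J4: 36→44, due 26, tardiness 18
Late tickets: 4.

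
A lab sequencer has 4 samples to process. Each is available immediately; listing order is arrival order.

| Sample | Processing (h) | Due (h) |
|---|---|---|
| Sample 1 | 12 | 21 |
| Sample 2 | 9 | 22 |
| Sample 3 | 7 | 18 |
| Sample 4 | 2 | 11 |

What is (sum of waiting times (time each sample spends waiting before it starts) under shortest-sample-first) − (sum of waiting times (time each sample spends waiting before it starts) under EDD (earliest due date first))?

-3

SPT (increasing processing time): Sample 4 Sample 3 Sample 2 Sample 1.
Sample 4: waits 0, runs 0→2
Sample 3: waits 2, runs 2→9
Sample 2: waits 9, runs 9→18
Sample 1: waits 18, runs 18→30
Sum = 0+2+9+18 = 29.
EDD (increasing due date): Sample 4 Sample 3 Sample 1 Sample 2.
Sample 4: waits 0, runs 0→2
Sample 3: waits 2, runs 2→9
Sample 1: waits 9, runs 9→21
Sample 2: waits 21, runs 21→30
Sum = 0+2+9+21 = 32.
Difference = 29 − 32 = -3.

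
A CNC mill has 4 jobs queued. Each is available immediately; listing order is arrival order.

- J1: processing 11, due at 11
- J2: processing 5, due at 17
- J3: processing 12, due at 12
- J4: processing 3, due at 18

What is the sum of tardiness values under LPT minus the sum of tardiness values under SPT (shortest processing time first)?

LPT (decreasing processing time): J3 J1 J2 J4.
J3: 0→12, due 12, tardiness 0
J1: 12→23, due 11, tardiness 12
J2: 23→28, due 17, tardiness 11
J4: 28→31, due 18, tardiness 13
Sum = 0+12+11+13 = 36.
SPT (increasing processing time): J4 J2 J1 J3.
J4: 0→3, due 18, tardiness 0
J2: 3→8, due 17, tardiness 0
J1: 8→19, due 11, tardiness 8
J3: 19→31, due 12, tardiness 19
Sum = 0+0+8+19 = 27.
Difference = 36 − 27 = 9.

9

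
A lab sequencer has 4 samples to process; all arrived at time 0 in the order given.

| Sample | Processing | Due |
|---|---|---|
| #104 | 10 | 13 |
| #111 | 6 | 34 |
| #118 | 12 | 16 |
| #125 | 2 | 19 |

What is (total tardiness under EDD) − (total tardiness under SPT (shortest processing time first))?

EDD (increasing due date): #104 #118 #125 #111.
#104: 0→10, due 13, tardiness 0
#118: 10→22, due 16, tardiness 6
#125: 22→24, due 19, tardiness 5
#111: 24→30, due 34, tardiness 0
Sum = 0+6+5+0 = 11.
SPT (increasing processing time): #125 #111 #104 #118.
#125: 0→2, due 19, tardiness 0
#111: 2→8, due 34, tardiness 0
#104: 8→18, due 13, tardiness 5
#118: 18→30, due 16, tardiness 14
Sum = 0+0+5+14 = 19.
Difference = 11 − 19 = -8.

-8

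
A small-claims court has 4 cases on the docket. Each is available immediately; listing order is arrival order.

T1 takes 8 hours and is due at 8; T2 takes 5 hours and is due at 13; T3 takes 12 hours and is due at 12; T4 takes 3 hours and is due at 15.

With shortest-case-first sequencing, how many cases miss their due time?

SPT (increasing processing time): T4 T2 T1 T3.
T4: 0→3, due 15, tardiness 0
T2: 3→8, due 13, tardiness 0
T1: 8→16, due 8, tardiness 8
T3: 16→28, due 12, tardiness 16
Late cases: 2.

2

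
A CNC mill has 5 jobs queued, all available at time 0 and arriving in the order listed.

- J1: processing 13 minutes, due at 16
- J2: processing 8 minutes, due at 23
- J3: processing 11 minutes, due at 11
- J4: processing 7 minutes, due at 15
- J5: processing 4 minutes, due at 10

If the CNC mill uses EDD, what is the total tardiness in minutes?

50

EDD (increasing due date): J5 J3 J4 J1 J2.
J5: 0→4, due 10, tardiness 0
J3: 4→15, due 11, tardiness 4
J4: 15→22, due 15, tardiness 7
J1: 22→35, due 16, tardiness 19
J2: 35→43, due 23, tardiness 20
Sum = 0+4+7+19+20 = 50.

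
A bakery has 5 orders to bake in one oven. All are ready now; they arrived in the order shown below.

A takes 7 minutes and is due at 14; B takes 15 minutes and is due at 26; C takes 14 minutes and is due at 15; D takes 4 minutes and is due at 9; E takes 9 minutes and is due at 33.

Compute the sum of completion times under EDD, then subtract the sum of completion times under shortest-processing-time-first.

11

EDD (increasing due date): D A C B E.
D: 0→4
A: 4→11
C: 11→25
B: 25→40
E: 40→49
Sum = 4+11+25+40+49 = 129.
SPT (increasing processing time): D A E C B.
D: 0→4
A: 4→11
E: 11→20
C: 20→34
B: 34→49
Sum = 4+11+20+34+49 = 118.
Difference = 129 − 118 = 11.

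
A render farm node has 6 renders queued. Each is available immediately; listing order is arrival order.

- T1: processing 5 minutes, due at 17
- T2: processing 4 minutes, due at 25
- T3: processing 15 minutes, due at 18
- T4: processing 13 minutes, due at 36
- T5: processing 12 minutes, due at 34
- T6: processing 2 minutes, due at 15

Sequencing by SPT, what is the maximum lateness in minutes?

33

SPT (increasing processing time): T6 T2 T1 T5 T4 T3.
T6: 0→2, due 15, lateness -13
T2: 2→6, due 25, lateness -19
T1: 6→11, due 17, lateness -6
T5: 11→23, due 34, lateness -11
T4: 23→36, due 36, lateness 0
T3: 36→51, due 18, lateness 33
Maximum = 33.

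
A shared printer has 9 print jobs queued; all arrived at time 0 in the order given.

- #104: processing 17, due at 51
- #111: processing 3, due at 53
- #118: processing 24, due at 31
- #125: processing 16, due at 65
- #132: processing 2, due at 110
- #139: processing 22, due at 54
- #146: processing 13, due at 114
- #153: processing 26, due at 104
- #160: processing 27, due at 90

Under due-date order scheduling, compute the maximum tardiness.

EDD (increasing due date): #118 #104 #111 #139 #125 #160 #153 #132 #146.
#118: 0→24, due 31, tardiness 0
#104: 24→41, due 51, tardiness 0
#111: 41→44, due 53, tardiness 0
#139: 44→66, due 54, tardiness 12
#125: 66→82, due 65, tardiness 17
#160: 82→109, due 90, tardiness 19
#153: 109→135, due 104, tardiness 31
#132: 135→137, due 110, tardiness 27
#146: 137→150, due 114, tardiness 36
Maximum = 36.

36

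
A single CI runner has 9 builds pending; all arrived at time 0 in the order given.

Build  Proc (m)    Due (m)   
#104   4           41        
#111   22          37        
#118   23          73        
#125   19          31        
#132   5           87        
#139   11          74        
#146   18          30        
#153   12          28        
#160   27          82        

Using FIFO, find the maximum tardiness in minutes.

FIFO (arrival order): #104 #111 #118 #125 #132 #139 #146 #153 #160.
#104: 0→4, due 41, tardiness 0
#111: 4→26, due 37, tardiness 0
#118: 26→49, due 73, tardiness 0
#125: 49→68, due 31, tardiness 37
#132: 68→73, due 87, tardiness 0
#139: 73→84, due 74, tardiness 10
#146: 84→102, due 30, tardiness 72
#153: 102→114, due 28, tardiness 86
#160: 114→141, due 82, tardiness 59
Maximum = 86.

86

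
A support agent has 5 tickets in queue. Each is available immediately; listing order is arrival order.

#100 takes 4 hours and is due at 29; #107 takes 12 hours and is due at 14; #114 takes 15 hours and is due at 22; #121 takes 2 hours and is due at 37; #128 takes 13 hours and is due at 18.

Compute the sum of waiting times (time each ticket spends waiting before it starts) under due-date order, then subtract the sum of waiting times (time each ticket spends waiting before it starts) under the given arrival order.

37

EDD (increasing due date): #107 #128 #114 #100 #121.
#107: waits 0, runs 0→12
#128: waits 12, runs 12→25
#114: waits 25, runs 25→40
#100: waits 40, runs 40→44
#121: waits 44, runs 44→46
Sum = 0+12+25+40+44 = 121.
FIFO (arrival order): #100 #107 #114 #121 #128.
#100: waits 0, runs 0→4
#107: waits 4, runs 4→16
#114: waits 16, runs 16→31
#121: waits 31, runs 31→33
#128: waits 33, runs 33→46
Sum = 0+4+16+31+33 = 84.
Difference = 121 − 84 = 37.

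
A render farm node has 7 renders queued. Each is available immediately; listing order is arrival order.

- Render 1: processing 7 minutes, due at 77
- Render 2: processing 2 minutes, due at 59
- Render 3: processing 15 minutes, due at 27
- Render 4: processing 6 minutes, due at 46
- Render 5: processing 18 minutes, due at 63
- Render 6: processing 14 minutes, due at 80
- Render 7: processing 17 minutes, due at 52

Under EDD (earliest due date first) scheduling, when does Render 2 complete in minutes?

40

EDD (increasing due date): Render 3 Render 4 Render 7 Render 2 Render 5 Render 1 Render 6.
Render 3: 0→15
Render 4: 15→21
Render 7: 21→38
Render 2: 38→40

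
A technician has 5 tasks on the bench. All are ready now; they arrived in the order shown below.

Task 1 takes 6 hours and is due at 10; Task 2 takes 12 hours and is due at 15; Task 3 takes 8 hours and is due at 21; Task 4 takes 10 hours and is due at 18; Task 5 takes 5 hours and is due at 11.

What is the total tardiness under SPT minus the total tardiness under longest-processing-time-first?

-31

SPT (increasing processing time): Task 5 Task 1 Task 3 Task 4 Task 2.
Task 5: 0→5, due 11, tardiness 0
Task 1: 5→11, due 10, tardiness 1
Task 3: 11→19, due 21, tardiness 0
Task 4: 19→29, due 18, tardiness 11
Task 2: 29→41, due 15, tardiness 26
Sum = 0+1+0+11+26 = 38.
LPT (decreasing processing time): Task 2 Task 4 Task 3 Task 1 Task 5.
Task 2: 0→12, due 15, tardiness 0
Task 4: 12→22, due 18, tardiness 4
Task 3: 22→30, due 21, tardiness 9
Task 1: 30→36, due 10, tardiness 26
Task 5: 36→41, due 11, tardiness 30
Sum = 0+4+9+26+30 = 69.
Difference = 38 − 69 = -31.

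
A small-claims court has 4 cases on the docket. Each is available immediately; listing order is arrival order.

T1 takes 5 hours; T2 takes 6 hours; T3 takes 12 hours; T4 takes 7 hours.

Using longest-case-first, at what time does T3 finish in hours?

12

LPT (decreasing processing time): T3 T4 T2 T1.
T3: 0→12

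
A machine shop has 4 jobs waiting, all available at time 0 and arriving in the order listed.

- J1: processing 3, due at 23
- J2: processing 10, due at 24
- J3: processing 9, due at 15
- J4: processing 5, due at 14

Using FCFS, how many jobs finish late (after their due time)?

2

FIFO (arrival order): J1 J2 J3 J4.
J1: 0→3, due 23, tardiness 0
J2: 3→13, due 24, tardiness 0
J3: 13→22, due 15, tardiness 7
J4: 22→27, due 14, tardiness 13
Late jobs: 2.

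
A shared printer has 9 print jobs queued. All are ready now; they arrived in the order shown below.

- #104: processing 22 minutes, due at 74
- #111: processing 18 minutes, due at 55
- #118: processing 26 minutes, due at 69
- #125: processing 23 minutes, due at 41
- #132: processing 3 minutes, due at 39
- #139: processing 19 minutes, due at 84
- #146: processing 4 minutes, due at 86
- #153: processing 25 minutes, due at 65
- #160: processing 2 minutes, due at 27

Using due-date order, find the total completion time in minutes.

EDD (increasing due date): #160 #132 #125 #111 #153 #118 #104 #139 #146.
#160: 0→2
#132: 2→5
#125: 5→28
#111: 28→46
#153: 46→71
#118: 71→97
#104: 97→119
#139: 119→138
#146: 138→142
Sum = 2+5+28+46+71+97+119+138+142 = 648.

648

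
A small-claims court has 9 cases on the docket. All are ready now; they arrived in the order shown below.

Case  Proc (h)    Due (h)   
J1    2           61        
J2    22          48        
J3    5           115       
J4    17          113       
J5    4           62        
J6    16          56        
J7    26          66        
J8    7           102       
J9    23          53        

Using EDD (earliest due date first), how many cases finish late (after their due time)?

6

EDD (increasing due date): J2 J9 J6 J1 J5 J7 J8 J4 J3.
J2: 0→22, due 48, tardiness 0
J9: 22→45, due 53, tardiness 0
J6: 45→61, due 56, tardiness 5
J1: 61→63, due 61, tardiness 2
J5: 63→67, due 62, tardiness 5
J7: 67→93, due 66, tardiness 27
J8: 93→100, due 102, tardiness 0
J4: 100→117, due 113, tardiness 4
J3: 117→122, due 115, tardiness 7
Late cases: 6.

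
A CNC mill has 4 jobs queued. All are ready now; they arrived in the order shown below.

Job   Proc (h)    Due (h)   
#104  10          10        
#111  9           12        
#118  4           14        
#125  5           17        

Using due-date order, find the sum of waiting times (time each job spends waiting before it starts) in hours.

52

EDD (increasing due date): #104 #111 #118 #125.
#104: waits 0, runs 0→10
#111: waits 10, runs 10→19
#118: waits 19, runs 19→23
#125: waits 23, runs 23→28
Sum = 0+10+19+23 = 52.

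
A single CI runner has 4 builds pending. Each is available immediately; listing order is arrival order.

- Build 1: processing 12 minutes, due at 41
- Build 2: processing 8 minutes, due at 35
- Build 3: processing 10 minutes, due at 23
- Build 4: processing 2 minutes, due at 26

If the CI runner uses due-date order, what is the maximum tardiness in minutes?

0

EDD (increasing due date): Build 3 Build 4 Build 2 Build 1.
Build 3: 0→10, due 23, tardiness 0
Build 4: 10→12, due 26, tardiness 0
Build 2: 12→20, due 35, tardiness 0
Build 1: 20→32, due 41, tardiness 0
Maximum = 0.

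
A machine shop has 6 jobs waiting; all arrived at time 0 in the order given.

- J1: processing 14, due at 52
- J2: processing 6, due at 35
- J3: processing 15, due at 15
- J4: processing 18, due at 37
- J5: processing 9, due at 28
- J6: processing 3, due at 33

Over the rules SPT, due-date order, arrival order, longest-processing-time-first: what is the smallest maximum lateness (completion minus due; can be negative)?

14

SPT (increasing processing time): J6 J2 J5 J1 J3 J4.
J6: 0→3, due 33, lateness -30
J2: 3→9, due 35, lateness -26
J5: 9→18, due 28, lateness -10
J1: 18→32, due 52, lateness -20
J3: 32→47, due 15, lateness 32
J4: 47→65, due 37, lateness 28
Maximum = 32.
EDD (increasing due date): J3 J5 J6 J2 J4 J1.
J3: 0→15, due 15, lateness 0
J5: 15→24, due 28, lateness -4
J6: 24→27, due 33, lateness -6
J2: 27→33, due 35, lateness -2
J4: 33→51, due 37, lateness 14
J1: 51→65, due 52, lateness 13
Maximum = 14.
FIFO (arrival order): J1 J2 J3 J4 J5 J6.
J1: 0→14, due 52, lateness -38
J2: 14→20, due 35, lateness -15
J3: 20→35, due 15, lateness 20
J4: 35→53, due 37, lateness 16
J5: 53→62, due 28, lateness 34
J6: 62→65, due 33, lateness 32
Maximum = 34.
LPT (decreasing processing time): J4 J3 J1 J5 J2 J6.
J4: 0→18, due 37, lateness -19
J3: 18→33, due 15, lateness 18
J1: 33→47, due 52, lateness -5
J5: 47→56, due 28, lateness 28
J2: 56→62, due 35, lateness 27
J6: 62→65, due 33, lateness 32
Maximum = 32.
SPT 32, EDD 14, FIFO 34, LPT 32 → minimum 14.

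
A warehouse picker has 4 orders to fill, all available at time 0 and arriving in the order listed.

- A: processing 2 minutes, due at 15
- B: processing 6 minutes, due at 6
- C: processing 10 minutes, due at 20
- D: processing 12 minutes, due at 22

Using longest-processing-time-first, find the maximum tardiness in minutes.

LPT (decreasing processing time): D C B A.
D: 0→12, due 22, tardiness 0
C: 12→22, due 20, tardiness 2
B: 22→28, due 6, tardiness 22
A: 28→30, due 15, tardiness 15
Maximum = 22.

22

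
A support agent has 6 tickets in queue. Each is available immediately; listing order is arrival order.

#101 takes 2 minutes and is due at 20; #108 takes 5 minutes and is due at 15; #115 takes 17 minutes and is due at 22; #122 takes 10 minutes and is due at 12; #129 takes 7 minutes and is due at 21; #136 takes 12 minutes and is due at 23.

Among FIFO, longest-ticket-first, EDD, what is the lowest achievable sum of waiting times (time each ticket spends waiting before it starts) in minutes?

FIFO (arrival order): #101 #108 #115 #122 #129 #136.
#101: waits 0, runs 0→2
#108: waits 2, runs 2→7
#115: waits 7, runs 7→24
#122: waits 24, runs 24→34
#129: waits 34, runs 34→41
#136: waits 41, runs 41→53
Sum = 0+2+7+24+34+41 = 108.
LPT (decreasing processing time): #115 #136 #122 #129 #108 #101.
#115: waits 0, runs 0→17
#136: waits 17, runs 17→29
#122: waits 29, runs 29→39
#129: waits 39, runs 39→46
#108: waits 46, runs 46→51
#101: waits 51, runs 51→53
Sum = 0+17+29+39+46+51 = 182.
EDD (increasing due date): #122 #108 #101 #129 #115 #136.
#122: waits 0, runs 0→10
#108: waits 10, runs 10→15
#101: waits 15, runs 15→17
#129: waits 17, runs 17→24
#115: waits 24, runs 24→41
#136: waits 41, runs 41→53
Sum = 0+10+15+17+24+41 = 107.
FIFO 108, LPT 182, EDD 107 → minimum 107.

107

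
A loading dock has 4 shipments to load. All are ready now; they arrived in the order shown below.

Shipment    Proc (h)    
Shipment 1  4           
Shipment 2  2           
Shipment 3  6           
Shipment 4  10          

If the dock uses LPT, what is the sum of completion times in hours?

68

LPT (decreasing processing time): Shipment 4 Shipment 3 Shipment 1 Shipment 2.
Shipment 4: 0→10
Shipment 3: 10→16
Shipment 1: 16→20
Shipment 2: 20→22
Sum = 10+16+20+22 = 68.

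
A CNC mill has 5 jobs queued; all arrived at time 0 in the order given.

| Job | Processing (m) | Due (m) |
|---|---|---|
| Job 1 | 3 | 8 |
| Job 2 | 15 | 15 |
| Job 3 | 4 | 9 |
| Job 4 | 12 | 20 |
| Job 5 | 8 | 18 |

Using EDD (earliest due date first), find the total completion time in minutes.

EDD (increasing due date): Job 1 Job 3 Job 2 Job 5 Job 4.
Job 1: 0→3
Job 3: 3→7
Job 2: 7→22
Job 5: 22→30
Job 4: 30→42
Sum = 3+7+22+30+42 = 104.

104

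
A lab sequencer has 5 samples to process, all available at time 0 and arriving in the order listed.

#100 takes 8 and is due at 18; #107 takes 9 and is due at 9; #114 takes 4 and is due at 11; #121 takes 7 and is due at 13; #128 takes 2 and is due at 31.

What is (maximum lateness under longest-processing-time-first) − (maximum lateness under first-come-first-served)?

LPT (decreasing processing time): #107 #100 #121 #114 #128.
#107: 0→9, due 9, lateness 0
#100: 9→17, due 18, lateness -1
#121: 17→24, due 13, lateness 11
#114: 24→28, due 11, lateness 17
#128: 28→30, due 31, lateness -1
Maximum = 17.
FIFO (arrival order): #100 #107 #114 #121 #128.
#100: 0→8, due 18, lateness -10
#107: 8→17, due 9, lateness 8
#114: 17→21, due 11, lateness 10
#121: 21→28, due 13, lateness 15
#128: 28→30, due 31, lateness -1
Maximum = 15.
Difference = 17 − 15 = 2.

2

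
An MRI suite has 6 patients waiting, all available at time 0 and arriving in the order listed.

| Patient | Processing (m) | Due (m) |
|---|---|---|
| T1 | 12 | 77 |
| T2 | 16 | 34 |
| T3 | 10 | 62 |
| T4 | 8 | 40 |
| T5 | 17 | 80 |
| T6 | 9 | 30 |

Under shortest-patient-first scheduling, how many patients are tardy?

1

SPT (increasing processing time): T4 T6 T3 T1 T2 T5.
T4: 0→8, due 40, tardiness 0
T6: 8→17, due 30, tardiness 0
T3: 17→27, due 62, tardiness 0
T1: 27→39, due 77, tardiness 0
T2: 39→55, due 34, tardiness 21
T5: 55→72, due 80, tardiness 0
Late patients: 1.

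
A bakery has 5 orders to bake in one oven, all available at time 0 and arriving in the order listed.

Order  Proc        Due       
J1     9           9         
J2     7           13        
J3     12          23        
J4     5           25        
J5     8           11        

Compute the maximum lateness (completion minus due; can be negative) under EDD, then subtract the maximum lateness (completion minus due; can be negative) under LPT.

EDD (increasing due date): J1 J5 J2 J3 J4.
J1: 0→9, due 9, lateness 0
J5: 9→17, due 11, lateness 6
J2: 17→24, due 13, lateness 11
J3: 24→36, due 23, lateness 13
J4: 36→41, due 25, lateness 16
Maximum = 16.
LPT (decreasing processing time): J3 J1 J5 J2 J4.
J3: 0→12, due 23, lateness -11
J1: 12→21, due 9, lateness 12
J5: 21→29, due 11, lateness 18
J2: 29→36, due 13, lateness 23
J4: 36→41, due 25, lateness 16
Maximum = 23.
Difference = 16 − 23 = -7.

-7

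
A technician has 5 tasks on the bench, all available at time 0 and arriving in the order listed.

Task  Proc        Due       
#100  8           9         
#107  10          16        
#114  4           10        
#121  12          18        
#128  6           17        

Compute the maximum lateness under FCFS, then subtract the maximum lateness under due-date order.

1

FIFO (arrival order): #100 #107 #114 #121 #128.
#100: 0→8, due 9, lateness -1
#107: 8→18, due 16, lateness 2
#114: 18→22, due 10, lateness 12
#121: 22→34, due 18, lateness 16
#128: 34→40, due 17, lateness 23
Maximum = 23.
EDD (increasing due date): #100 #114 #107 #128 #121.
#100: 0→8, due 9, lateness -1
#114: 8→12, due 10, lateness 2
#107: 12→22, due 16, lateness 6
#128: 22→28, due 17, lateness 11
#121: 28→40, due 18, lateness 22
Maximum = 22.
Difference = 23 − 22 = 1.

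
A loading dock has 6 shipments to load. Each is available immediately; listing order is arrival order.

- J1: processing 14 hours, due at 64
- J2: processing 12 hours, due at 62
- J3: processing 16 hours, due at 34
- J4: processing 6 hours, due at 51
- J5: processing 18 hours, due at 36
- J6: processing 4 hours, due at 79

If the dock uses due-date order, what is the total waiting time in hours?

EDD (increasing due date): J3 J5 J4 J2 J1 J6.
J3: waits 0, runs 0→16
J5: waits 16, runs 16→34
J4: waits 34, runs 34→40
J2: waits 40, runs 40→52
J1: waits 52, runs 52→66
J6: waits 66, runs 66→70
Sum = 0+16+34+40+52+66 = 208.

208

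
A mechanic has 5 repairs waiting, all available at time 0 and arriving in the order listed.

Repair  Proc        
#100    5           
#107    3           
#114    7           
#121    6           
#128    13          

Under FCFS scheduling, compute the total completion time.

83

FIFO (arrival order): #100 #107 #114 #121 #128.
#100: 0→5
#107: 5→8
#114: 8→15
#121: 15→21
#128: 21→34
Sum = 5+8+15+21+34 = 83.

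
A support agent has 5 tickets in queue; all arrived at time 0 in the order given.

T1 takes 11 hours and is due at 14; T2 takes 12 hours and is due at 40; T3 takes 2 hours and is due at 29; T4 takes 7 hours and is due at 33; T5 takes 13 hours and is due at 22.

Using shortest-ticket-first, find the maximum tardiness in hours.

23

SPT (increasing processing time): T3 T4 T1 T2 T5.
T3: 0→2, due 29, tardiness 0
T4: 2→9, due 33, tardiness 0
T1: 9→20, due 14, tardiness 6
T2: 20→32, due 40, tardiness 0
T5: 32→45, due 22, tardiness 23
Maximum = 23.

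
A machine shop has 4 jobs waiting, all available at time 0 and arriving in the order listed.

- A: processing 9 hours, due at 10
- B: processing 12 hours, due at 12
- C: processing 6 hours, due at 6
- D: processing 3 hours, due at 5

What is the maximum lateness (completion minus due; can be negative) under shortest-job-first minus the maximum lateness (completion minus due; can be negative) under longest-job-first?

-7

SPT (increasing processing time): D C A B.
D: 0→3, due 5, lateness -2
C: 3→9, due 6, lateness 3
A: 9→18, due 10, lateness 8
B: 18→30, due 12, lateness 18
Maximum = 18.
LPT (decreasing processing time): B A C D.
B: 0→12, due 12, lateness 0
A: 12→21, due 10, lateness 11
C: 21→27, due 6, lateness 21
D: 27→30, due 5, lateness 25
Maximum = 25.
Difference = 18 − 25 = -7.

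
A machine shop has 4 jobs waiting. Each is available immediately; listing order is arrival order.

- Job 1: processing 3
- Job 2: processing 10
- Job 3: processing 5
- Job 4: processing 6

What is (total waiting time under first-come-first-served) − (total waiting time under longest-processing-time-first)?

-13

FIFO (arrival order): Job 1 Job 2 Job 3 Job 4.
Job 1: waits 0, runs 0→3
Job 2: waits 3, runs 3→13
Job 3: waits 13, runs 13→18
Job 4: waits 18, runs 18→24
Sum = 0+3+13+18 = 34.
LPT (decreasing processing time): Job 2 Job 4 Job 3 Job 1.
Job 2: waits 0, runs 0→10
Job 4: waits 10, runs 10→16
Job 3: waits 16, runs 16→21
Job 1: waits 21, runs 21→24
Sum = 0+10+16+21 = 47.
Difference = 34 − 47 = -13.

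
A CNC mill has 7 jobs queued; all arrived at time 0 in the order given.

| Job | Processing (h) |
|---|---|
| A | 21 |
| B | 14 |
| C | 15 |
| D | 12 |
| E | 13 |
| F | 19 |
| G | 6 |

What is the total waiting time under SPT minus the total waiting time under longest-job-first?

-122

SPT (increasing processing time): G D E B C F A.
G: waits 0, runs 0→6
D: waits 6, runs 6→18
E: waits 18, runs 18→31
B: waits 31, runs 31→45
C: waits 45, runs 45→60
F: waits 60, runs 60→79
A: waits 79, runs 79→100
Sum = 0+6+18+31+45+60+79 = 239.
LPT (decreasing processing time): A F C B E D G.
A: waits 0, runs 0→21
F: waits 21, runs 21→40
C: waits 40, runs 40→55
B: waits 55, runs 55→69
E: waits 69, runs 69→82
D: waits 82, runs 82→94
G: waits 94, runs 94→100
Sum = 0+21+40+55+69+82+94 = 361.
Difference = 239 − 361 = -122.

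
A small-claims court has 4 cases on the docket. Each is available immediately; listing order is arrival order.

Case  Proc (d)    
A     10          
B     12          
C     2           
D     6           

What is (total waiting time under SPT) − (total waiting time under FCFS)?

SPT (increasing processing time): C D A B.
C: waits 0, runs 0→2
D: waits 2, runs 2→8
A: waits 8, runs 8→18
B: waits 18, runs 18→30
Sum = 0+2+8+18 = 28.
FIFO (arrival order): A B C D.
A: waits 0, runs 0→10
B: waits 10, runs 10→22
C: waits 22, runs 22→24
D: waits 24, runs 24→30
Sum = 0+10+22+24 = 56.
Difference = 28 − 56 = -28.

-28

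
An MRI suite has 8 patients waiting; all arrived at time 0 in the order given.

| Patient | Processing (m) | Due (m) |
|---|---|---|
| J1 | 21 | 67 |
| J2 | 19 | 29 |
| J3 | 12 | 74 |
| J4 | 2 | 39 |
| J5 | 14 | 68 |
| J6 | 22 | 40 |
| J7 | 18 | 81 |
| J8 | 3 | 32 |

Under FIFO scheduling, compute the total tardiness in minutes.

182

FIFO (arrival order): J1 J2 J3 J4 J5 J6 J7 J8.
J1: 0→21, due 67, tardiness 0
J2: 21→40, due 29, tardiness 11
J3: 40→52, due 74, tardiness 0
J4: 52→54, due 39, tardiness 15
J5: 54→68, due 68, tardiness 0
J6: 68→90, due 40, tardiness 50
J7: 90→108, due 81, tardiness 27
J8: 108→111, due 32, tardiness 79
Sum = 0+11+0+15+0+50+27+79 = 182.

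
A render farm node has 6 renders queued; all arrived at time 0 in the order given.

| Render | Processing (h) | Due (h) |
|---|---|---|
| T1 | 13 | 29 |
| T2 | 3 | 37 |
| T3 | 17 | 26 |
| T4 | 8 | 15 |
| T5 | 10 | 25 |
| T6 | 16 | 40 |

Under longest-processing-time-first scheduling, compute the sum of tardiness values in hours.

127

LPT (decreasing processing time): T3 T6 T1 T5 T4 T2.
T3: 0→17, due 26, tardiness 0
T6: 17→33, due 40, tardiness 0
T1: 33→46, due 29, tardiness 17
T5: 46→56, due 25, tardiness 31
T4: 56→64, due 15, tardiness 49
T2: 64→67, due 37, tardiness 30
Sum = 0+0+17+31+49+30 = 127.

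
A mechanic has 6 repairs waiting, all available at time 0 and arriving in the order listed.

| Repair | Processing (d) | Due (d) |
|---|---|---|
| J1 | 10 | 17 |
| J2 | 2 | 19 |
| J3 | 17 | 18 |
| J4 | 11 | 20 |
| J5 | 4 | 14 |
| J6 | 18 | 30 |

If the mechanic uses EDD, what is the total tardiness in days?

83

EDD (increasing due date): J5 J1 J3 J2 J4 J6.
J5: 0→4, due 14, tardiness 0
J1: 4→14, due 17, tardiness 0
J3: 14→31, due 18, tardiness 13
J2: 31→33, due 19, tardiness 14
J4: 33→44, due 20, tardiness 24
J6: 44→62, due 30, tardiness 32
Sum = 0+0+13+14+24+32 = 83.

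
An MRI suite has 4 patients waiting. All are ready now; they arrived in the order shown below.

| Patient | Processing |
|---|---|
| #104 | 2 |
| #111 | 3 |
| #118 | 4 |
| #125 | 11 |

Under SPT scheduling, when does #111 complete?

5

SPT (increasing processing time): #104 #111 #118 #125.
#104: 0→2
#111: 2→5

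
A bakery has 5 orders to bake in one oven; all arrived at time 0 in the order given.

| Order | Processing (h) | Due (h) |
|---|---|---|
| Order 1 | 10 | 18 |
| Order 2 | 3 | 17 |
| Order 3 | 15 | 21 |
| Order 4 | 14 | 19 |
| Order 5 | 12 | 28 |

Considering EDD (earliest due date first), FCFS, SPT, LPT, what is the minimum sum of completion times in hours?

134

EDD (increasing due date): Order 2 Order 1 Order 4 Order 3 Order 5.
Order 2: 0→3
Order 1: 3→13
Order 4: 13→27
Order 3: 27→42
Order 5: 42→54
Sum = 3+13+27+42+54 = 139.
FIFO (arrival order): Order 1 Order 2 Order 3 Order 4 Order 5.
Order 1: 0→10
Order 2: 10→13
Order 3: 13→28
Order 4: 28→42
Order 5: 42→54
Sum = 10+13+28+42+54 = 147.
SPT (increasing processing time): Order 2 Order 1 Order 5 Order 4 Order 3.
Order 2: 0→3
Order 1: 3→13
Order 5: 13→25
Order 4: 25→39
Order 3: 39→54
Sum = 3+13+25+39+54 = 134.
LPT (decreasing processing time): Order 3 Order 4 Order 5 Order 1 Order 2.
Order 3: 0→15
Order 4: 15→29
Order 5: 29→41
Order 1: 41→51
Order 2: 51→54
Sum = 15+29+41+51+54 = 190.
EDD 139, FIFO 147, SPT 134, LPT 190 → minimum 134.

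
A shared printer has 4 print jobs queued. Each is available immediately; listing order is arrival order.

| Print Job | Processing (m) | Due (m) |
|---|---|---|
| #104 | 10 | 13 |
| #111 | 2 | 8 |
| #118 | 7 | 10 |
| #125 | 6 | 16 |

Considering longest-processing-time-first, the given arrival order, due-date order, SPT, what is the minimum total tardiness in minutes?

LPT (decreasing processing time): #104 #118 #125 #111.
#104: 0→10, due 13, tardiness 0
#118: 10→17, due 10, tardiness 7
#125: 17→23, due 16, tardiness 7
#111: 23→25, due 8, tardiness 17
Sum = 0+7+7+17 = 31.
FIFO (arrival order): #104 #111 #118 #125.
#104: 0→10, due 13, tardiness 0
#111: 10→12, due 8, tardiness 4
#118: 12→19, due 10, tardiness 9
#125: 19→25, due 16, tardiness 9
Sum = 0+4+9+9 = 22.
EDD (increasing due date): #111 #118 #104 #125.
#111: 0→2, due 8, tardiness 0
#118: 2→9, due 10, tardiness 0
#104: 9→19, due 13, tardiness 6
#125: 19→25, due 16, tardiness 9
Sum = 0+0+6+9 = 15.
SPT (increasing processing time): #111 #125 #118 #104.
#111: 0→2, due 8, tardiness 0
#125: 2→8, due 16, tardiness 0
#118: 8→15, due 10, tardiness 5
#104: 15→25, due 13, tardiness 12
Sum = 0+0+5+12 = 17.
LPT 31, FIFO 22, EDD 15, SPT 17 → minimum 15.

15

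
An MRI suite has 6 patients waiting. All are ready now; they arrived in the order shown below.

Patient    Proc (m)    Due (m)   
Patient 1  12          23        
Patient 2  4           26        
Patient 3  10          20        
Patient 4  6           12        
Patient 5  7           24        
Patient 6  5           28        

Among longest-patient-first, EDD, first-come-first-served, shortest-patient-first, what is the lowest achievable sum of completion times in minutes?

LPT (decreasing processing time): Patient 1 Patient 3 Patient 5 Patient 4 Patient 6 Patient 2.
Patient 1: 0→12
Patient 3: 12→22
Patient 5: 22→29
Patient 4: 29→35
Patient 6: 35→40
Patient 2: 40→44
Sum = 12+22+29+35+40+44 = 182.
EDD (increasing due date): Patient 4 Patient 3 Patient 1 Patient 5 Patient 2 Patient 6.
Patient 4: 0→6
Patient 3: 6→16
Patient 1: 16→28
Patient 5: 28→35
Patient 2: 35→39
Patient 6: 39→44
Sum = 6+16+28+35+39+44 = 168.
FIFO (arrival order): Patient 1 Patient 2 Patient 3 Patient 4 Patient 5 Patient 6.
Patient 1: 0→12
Patient 2: 12→16
Patient 3: 16→26
Patient 4: 26→32
Patient 5: 32→39
Patient 6: 39→44
Sum = 12+16+26+32+39+44 = 169.
SPT (increasing processing time): Patient 2 Patient 6 Patient 4 Patient 5 Patient 3 Patient 1.
Patient 2: 0→4
Patient 6: 4→9
Patient 4: 9→15
Patient 5: 15→22
Patient 3: 22→32
Patient 1: 32→44
Sum = 4+9+15+22+32+44 = 126.
LPT 182, EDD 168, FIFO 169, SPT 126 → minimum 126.

126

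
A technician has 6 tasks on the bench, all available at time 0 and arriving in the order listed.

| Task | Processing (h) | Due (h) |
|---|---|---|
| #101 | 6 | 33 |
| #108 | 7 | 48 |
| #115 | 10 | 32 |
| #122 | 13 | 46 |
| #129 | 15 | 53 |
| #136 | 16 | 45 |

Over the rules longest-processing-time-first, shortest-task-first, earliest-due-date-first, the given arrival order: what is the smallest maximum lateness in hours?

LPT (decreasing processing time): #136 #129 #122 #115 #108 #101.
#136: 0→16, due 45, lateness -29
#129: 16→31, due 53, lateness -22
#122: 31→44, due 46, lateness -2
#115: 44→54, due 32, lateness 22
#108: 54→61, due 48, lateness 13
#101: 61→67, due 33, lateness 34
Maximum = 34.
SPT (increasing processing time): #101 #108 #115 #122 #129 #136.
#101: 0→6, due 33, lateness -27
#108: 6→13, due 48, lateness -35
#115: 13→23, due 32, lateness -9
#122: 23→36, due 46, lateness -10
#129: 36→51, due 53, lateness -2
#136: 51→67, due 45, lateness 22
Maximum = 22.
EDD (increasing due date): #115 #101 #136 #122 #108 #129.
#115: 0→10, due 32, lateness -22
#101: 10→16, due 33, lateness -17
#136: 16→32, due 45, lateness -13
#122: 32→45, due 46, lateness -1
#108: 45→52, due 48, lateness 4
#129: 52→67, due 53, lateness 14
Maximum = 14.
FIFO (arrival order): #101 #108 #115 #122 #129 #136.
#101: 0→6, due 33, lateness -27
#108: 6→13, due 48, lateness -35
#115: 13→23, due 32, lateness -9
#122: 23→36, due 46, lateness -10
#129: 36→51, due 53, lateness -2
#136: 51→67, due 45, lateness 22
Maximum = 22.
LPT 34, SPT 22, EDD 14, FIFO 22 → minimum 14.

14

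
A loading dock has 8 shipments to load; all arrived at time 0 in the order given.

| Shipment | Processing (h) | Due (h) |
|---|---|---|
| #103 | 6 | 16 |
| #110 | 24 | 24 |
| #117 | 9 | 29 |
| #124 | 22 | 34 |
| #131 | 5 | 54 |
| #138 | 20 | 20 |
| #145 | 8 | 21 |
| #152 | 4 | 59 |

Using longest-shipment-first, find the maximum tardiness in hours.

73

LPT (decreasing processing time): #110 #124 #138 #117 #145 #103 #131 #152.
#110: 0→24, due 24, tardiness 0
#124: 24→46, due 34, tardiness 12
#138: 46→66, due 20, tardiness 46
#117: 66→75, due 29, tardiness 46
#145: 75→83, due 21, tardiness 62
#103: 83→89, due 16, tardiness 73
#131: 89→94, due 54, tardiness 40
#152: 94→98, due 59, tardiness 39
Maximum = 73.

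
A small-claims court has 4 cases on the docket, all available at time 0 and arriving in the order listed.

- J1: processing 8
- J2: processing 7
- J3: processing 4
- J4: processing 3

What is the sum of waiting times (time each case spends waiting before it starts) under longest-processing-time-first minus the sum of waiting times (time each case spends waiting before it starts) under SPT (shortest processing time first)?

LPT (decreasing processing time): J1 J2 J3 J4.
J1: waits 0, runs 0→8
J2: waits 8, runs 8→15
J3: waits 15, runs 15→19
J4: waits 19, runs 19→22
Sum = 0+8+15+19 = 42.
SPT (increasing processing time): J4 J3 J2 J1.
J4: waits 0, runs 0→3
J3: waits 3, runs 3→7
J2: waits 7, runs 7→14
J1: waits 14, runs 14→22
Sum = 0+3+7+14 = 24.
Difference = 42 − 24 = 18.

18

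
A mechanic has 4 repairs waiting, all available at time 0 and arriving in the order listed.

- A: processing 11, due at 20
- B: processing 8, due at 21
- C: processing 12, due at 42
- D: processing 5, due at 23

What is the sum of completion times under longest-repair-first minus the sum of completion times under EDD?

12

LPT (decreasing processing time): C A B D.
C: 0→12
A: 12→23
B: 23→31
D: 31→36
Sum = 12+23+31+36 = 102.
EDD (increasing due date): A B D C.
A: 0→11
B: 11→19
D: 19→24
C: 24→36
Sum = 11+19+24+36 = 90.
Difference = 102 − 90 = 12.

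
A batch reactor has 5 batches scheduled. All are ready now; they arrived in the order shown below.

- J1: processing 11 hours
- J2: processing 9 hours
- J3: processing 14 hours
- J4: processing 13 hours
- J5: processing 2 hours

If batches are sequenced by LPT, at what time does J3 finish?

14

LPT (decreasing processing time): J3 J4 J1 J2 J5.
J3: 0→14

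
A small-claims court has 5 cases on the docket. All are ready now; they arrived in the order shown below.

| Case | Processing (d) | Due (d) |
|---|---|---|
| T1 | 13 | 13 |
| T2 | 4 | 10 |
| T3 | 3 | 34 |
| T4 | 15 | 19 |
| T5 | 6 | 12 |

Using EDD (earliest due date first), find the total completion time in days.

EDD (increasing due date): T2 T5 T1 T4 T3.
T2: 0→4
T5: 4→10
T1: 10→23
T4: 23→38
T3: 38→41
Sum = 4+10+23+38+41 = 116.

116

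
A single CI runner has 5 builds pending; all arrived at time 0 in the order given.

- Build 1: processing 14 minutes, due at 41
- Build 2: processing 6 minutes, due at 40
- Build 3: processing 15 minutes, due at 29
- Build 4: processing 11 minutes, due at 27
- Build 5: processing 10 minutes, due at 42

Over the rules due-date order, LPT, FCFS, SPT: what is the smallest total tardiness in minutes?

EDD (increasing due date): Build 4 Build 3 Build 2 Build 1 Build 5.
Build 4: 0→11, due 27, tardiness 0
Build 3: 11→26, due 29, tardiness 0
Build 2: 26→32, due 40, tardiness 0
Build 1: 32→46, due 41, tardiness 5
Build 5: 46→56, due 42, tardiness 14
Sum = 0+0+0+5+14 = 19.
LPT (decreasing processing time): Build 3 Build 1 Build 4 Build 5 Build 2.
Build 3: 0→15, due 29, tardiness 0
Build 1: 15→29, due 41, tardiness 0
Build 4: 29→40, due 27, tardiness 13
Build 5: 40→50, due 42, tardiness 8
Build 2: 50→56, due 40, tardiness 16
Sum = 0+0+13+8+16 = 37.
FIFO (arrival order): Build 1 Build 2 Build 3 Build 4 Build 5.
Build 1: 0→14, due 41, tardiness 0
Build 2: 14→20, due 40, tardiness 0
Build 3: 20→35, due 29, tardiness 6
Build 4: 35→46, due 27, tardiness 19
Build 5: 46→56, due 42, tardiness 14
Sum = 0+0+6+19+14 = 39.
SPT (increasing processing time): Build 2 Build 5 Build 4 Build 1 Build 3.
Build 2: 0→6, due 40, tardiness 0
Build 5: 6→16, due 42, tardiness 0
Build 4: 16→27, due 27, tardiness 0
Build 1: 27→41, due 41, tardiness 0
Build 3: 41→56, due 29, tardiness 27
Sum = 0+0+0+0+27 = 27.
EDD 19, LPT 37, FIFO 39, SPT 27 → minimum 19.

19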